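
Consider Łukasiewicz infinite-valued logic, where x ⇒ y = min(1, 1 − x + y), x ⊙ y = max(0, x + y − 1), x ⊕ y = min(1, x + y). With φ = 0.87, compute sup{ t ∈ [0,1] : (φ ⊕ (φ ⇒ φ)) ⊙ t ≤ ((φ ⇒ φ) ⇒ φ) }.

φ ⇒ φ = min(1, 1 − 0.87 + 0.87) = min(1, 1.00) = 1.00
φ ⊕ (φ ⇒ φ) = min(1, 0.87 + 1.00) = min(1, 1.87) = 1.00
So the left factor is φ ⊕ (φ ⇒ φ) = 1.00.
(φ ⇒ φ) ⇒ φ = min(1, 1 − 1.00 + 0.87) = min(1, 0.87) = 0.87
So the right-hand bound is (φ ⇒ φ) ⇒ φ = 0.87.
The residuum of the Łukasiewicz t-norm gives the supremum: min(1, 1 − 1.00 + 0.87).
1 − 1.00 + 0.87 = 0.87, so t = min(1, 0.87) = 0.87.
Check: 1.00 ⊙ 0.87 = max(0, 0.87) = 0.87 ≤ 0.87.

0.87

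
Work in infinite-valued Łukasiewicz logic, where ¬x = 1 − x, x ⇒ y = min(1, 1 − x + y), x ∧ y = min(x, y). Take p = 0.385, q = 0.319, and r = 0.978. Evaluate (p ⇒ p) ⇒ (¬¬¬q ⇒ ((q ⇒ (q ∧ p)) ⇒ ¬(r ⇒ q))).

0.978

p ⇒ p = min(1, 1 − 0.385 + 0.385) = min(1, 1.000) = 1.000
¬q = 1 − 0.319 = 0.681
¬¬q = 1 − 0.681 = 0.319
¬¬¬q = 1 − 0.319 = 0.681
q ∧ p = min(0.319, 0.385) = 0.319
q ⇒ (q ∧ p) = min(1, 1 − 0.319 + 0.319) = min(1, 1.000) = 1.000
r ⇒ q = min(1, 1 − 0.978 + 0.319) = min(1, 0.341) = 0.341
¬(r ⇒ q) = 1 − 0.341 = 0.659
(q ⇒ (q ∧ p)) ⇒ ¬(r ⇒ q) = min(1, 1 − 1.000 + 0.659) = min(1, 0.659) = 0.659
¬¬¬q ⇒ ((q ⇒ (q ∧ p)) ⇒ ¬(r ⇒ q)) = min(1, 1 − 0.681 + 0.659) = min(1, 0.978) = 0.978
(p ⇒ p) ⇒ (¬¬¬q ⇒ ((q ⇒ (q ∧ p)) ⇒ ¬(r ⇒ q))) = min(1, 1 − 1.000 + 0.978) = min(1, 0.978) = 0.978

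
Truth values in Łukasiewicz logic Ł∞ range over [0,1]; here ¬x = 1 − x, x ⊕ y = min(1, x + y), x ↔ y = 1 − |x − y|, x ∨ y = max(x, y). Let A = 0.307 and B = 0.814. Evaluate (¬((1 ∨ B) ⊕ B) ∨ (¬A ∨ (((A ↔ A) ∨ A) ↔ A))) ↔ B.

1 ∨ B = max(1.000, 0.814) = 1.000
(1 ∨ B) ⊕ B = min(1, 1.000 + 0.814) = min(1, 1.814) = 1.000
¬((1 ∨ B) ⊕ B) = 1 − 1.000 = 0.000
¬A = 1 − 0.307 = 0.693
A ↔ A = 1 − |0.307 − 0.307| = 1 − 0.000 = 1.000
(A ↔ A) ∨ A = max(1.000, 0.307) = 1.000
((A ↔ A) ∨ A) ↔ A = 1 − |1.000 − 0.307| = 1 − 0.693 = 0.307
¬A ∨ (((A ↔ A) ∨ A) ↔ A) = max(0.693, 0.307) = 0.693
¬((1 ∨ B) ⊕ B) ∨ (¬A ∨ (((A ↔ A) ∨ A) ↔ A)) = max(0.000, 0.693) = 0.693
(¬((1 ∨ B) ⊕ B) ∨ (¬A ∨ (((A ↔ A) ∨ A) ↔ A))) ↔ B = 1 − |0.693 − 0.814| = 1 − 0.121 = 0.879

0.879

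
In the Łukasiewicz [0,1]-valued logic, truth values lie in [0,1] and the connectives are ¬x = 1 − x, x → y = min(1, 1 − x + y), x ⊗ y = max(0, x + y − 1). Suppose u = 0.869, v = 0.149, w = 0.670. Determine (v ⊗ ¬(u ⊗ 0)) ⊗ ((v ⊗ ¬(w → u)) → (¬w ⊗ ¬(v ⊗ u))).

u ⊗ 0 = max(0, 0.869 + 0.000 − 1) = max(0, -0.131) = 0.000
¬(u ⊗ 0) = 1 − 0.000 = 1.000
v ⊗ ¬(u ⊗ 0) = max(0, 0.149 + 1.000 − 1) = max(0, 0.149) = 0.149
w → u = min(1, 1 − 0.670 + 0.869) = min(1, 1.199) = 1.000
¬(w → u) = 1 − 1.000 = 0.000
v ⊗ ¬(w → u) = max(0, 0.149 + 0.000 − 1) = max(0, -0.851) = 0.000
¬w = 1 − 0.670 = 0.330
v ⊗ u = max(0, 0.149 + 0.869 − 1) = max(0, 0.018) = 0.018
¬(v ⊗ u) = 1 − 0.018 = 0.982
¬w ⊗ ¬(v ⊗ u) = max(0, 0.330 + 0.982 − 1) = max(0, 0.312) = 0.312
(v ⊗ ¬(w → u)) → (¬w ⊗ ¬(v ⊗ u)) = min(1, 1 − 0.000 + 0.312) = min(1, 1.312) = 1.000
(v ⊗ ¬(u ⊗ 0)) ⊗ ((v ⊗ ¬(w → u)) → (¬w ⊗ ¬(v ⊗ u))) = max(0, 0.149 + 1.000 − 1) = max(0, 0.149) = 0.149

0.149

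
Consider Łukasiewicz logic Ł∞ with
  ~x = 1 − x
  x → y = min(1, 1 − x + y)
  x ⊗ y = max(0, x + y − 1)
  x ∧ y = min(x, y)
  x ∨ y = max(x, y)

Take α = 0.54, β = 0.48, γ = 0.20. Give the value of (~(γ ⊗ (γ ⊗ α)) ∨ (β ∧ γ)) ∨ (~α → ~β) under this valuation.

1.00

γ ⊗ α = max(0, 0.20 + 0.54 − 1) = max(0, -0.26) = 0.00
γ ⊗ (γ ⊗ α) = max(0, 0.20 + 0.00 − 1) = max(0, -0.80) = 0.00
~(γ ⊗ (γ ⊗ α)) = 1 − 0.00 = 1.00
β ∧ γ = min(0.48, 0.20) = 0.20
~(γ ⊗ (γ ⊗ α)) ∨ (β ∧ γ) = max(1.00, 0.20) = 1.00
~α = 1 − 0.54 = 0.46
~β = 1 − 0.48 = 0.52
~α → ~β = min(1, 1 − 0.46 + 0.52) = min(1, 1.06) = 1.00
(~(γ ⊗ (γ ⊗ α)) ∨ (β ∧ γ)) ∨ (~α → ~β) = max(1.00, 1.00) = 1.00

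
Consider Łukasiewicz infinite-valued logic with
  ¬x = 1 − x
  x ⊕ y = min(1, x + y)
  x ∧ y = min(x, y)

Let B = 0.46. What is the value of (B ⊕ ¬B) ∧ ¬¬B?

¬B = 1 − 0.46 = 0.54
B ⊕ ¬B = min(1, 0.46 + 0.54) = min(1, 1.00) = 1.00
¬¬B = 1 − 0.54 = 0.46
(B ⊕ ¬B) ∧ ¬¬B = min(1.00, 0.46) = 0.46

0.46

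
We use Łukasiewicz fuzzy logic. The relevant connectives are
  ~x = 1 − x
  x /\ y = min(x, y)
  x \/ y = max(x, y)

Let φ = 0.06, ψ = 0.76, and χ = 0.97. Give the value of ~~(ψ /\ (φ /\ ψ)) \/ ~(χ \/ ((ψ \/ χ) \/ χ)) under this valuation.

φ /\ ψ = min(0.06, 0.76) = 0.06
ψ /\ (φ /\ ψ) = min(0.76, 0.06) = 0.06
~(ψ /\ (φ /\ ψ)) = 1 − 0.06 = 0.94
~~(ψ /\ (φ /\ ψ)) = 1 − 0.94 = 0.06
ψ \/ χ = max(0.76, 0.97) = 0.97
(ψ \/ χ) \/ χ = max(0.97, 0.97) = 0.97
χ \/ ((ψ \/ χ) \/ χ) = max(0.97, 0.97) = 0.97
~(χ \/ ((ψ \/ χ) \/ χ)) = 1 − 0.97 = 0.03
~~(ψ /\ (φ /\ ψ)) \/ ~(χ \/ ((ψ \/ χ) \/ χ)) = max(0.06, 0.03) = 0.06

0.06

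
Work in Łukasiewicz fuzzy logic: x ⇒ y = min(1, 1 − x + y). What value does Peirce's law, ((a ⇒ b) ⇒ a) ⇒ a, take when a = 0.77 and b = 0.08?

0.77

a ⇒ b = min(1, 1 − 0.77 + 0.08) = min(1, 0.31) = 0.31
(a ⇒ b) ⇒ a = min(1, 1 − 0.31 + 0.77) = min(1, 1.46) = 1.00
((a ⇒ b) ⇒ a) ⇒ a = min(1, 1 − 1.00 + 0.77) = min(1, 0.77) = 0.77
(The value 0.77 < 1 shows this instance is not satisfied; not a Ł∞-tautology in general.)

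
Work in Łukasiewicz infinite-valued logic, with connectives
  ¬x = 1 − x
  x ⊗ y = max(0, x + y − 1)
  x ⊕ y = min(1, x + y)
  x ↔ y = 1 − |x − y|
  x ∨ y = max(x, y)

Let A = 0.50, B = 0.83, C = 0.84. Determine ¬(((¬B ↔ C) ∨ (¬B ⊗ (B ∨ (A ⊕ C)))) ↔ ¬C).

¬B = 1 − 0.83 = 0.17
¬B ↔ C = 1 − |0.17 − 0.84| = 1 − 0.67 = 0.33
A ⊕ C = min(1, 0.50 + 0.84) = min(1, 1.34) = 1.00
B ∨ (A ⊕ C) = max(0.83, 1.00) = 1.00
¬B ⊗ (B ∨ (A ⊕ C)) = max(0, 0.17 + 1.00 − 1) = max(0, 0.17) = 0.17
(¬B ↔ C) ∨ (¬B ⊗ (B ∨ (A ⊕ C))) = max(0.33, 0.17) = 0.33
¬C = 1 − 0.84 = 0.16
((¬B ↔ C) ∨ (¬B ⊗ (B ∨ (A ⊕ C)))) ↔ ¬C = 1 − |0.33 − 0.16| = 1 − 0.17 = 0.83
¬(((¬B ↔ C) ∨ (¬B ⊗ (B ∨ (A ⊕ C)))) ↔ ¬C) = 1 − 0.83 = 0.17

0.17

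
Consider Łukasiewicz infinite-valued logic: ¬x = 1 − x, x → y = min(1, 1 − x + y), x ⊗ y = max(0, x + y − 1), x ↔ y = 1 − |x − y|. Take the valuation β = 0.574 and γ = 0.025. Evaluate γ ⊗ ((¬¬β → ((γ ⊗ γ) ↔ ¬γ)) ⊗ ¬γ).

0.000

¬β = 1 − 0.574 = 0.426
¬¬β = 1 − 0.426 = 0.574
γ ⊗ γ = max(0, 0.025 + 0.025 − 1) = max(0, -0.950) = 0.000
¬γ = 1 − 0.025 = 0.975
(γ ⊗ γ) ↔ ¬γ = 1 − |0.000 − 0.975| = 1 − 0.975 = 0.025
¬¬β → ((γ ⊗ γ) ↔ ¬γ) = min(1, 1 − 0.574 + 0.025) = min(1, 0.451) = 0.451
(¬¬β → ((γ ⊗ γ) ↔ ¬γ)) ⊗ ¬γ = max(0, 0.451 + 0.975 − 1) = max(0, 0.426) = 0.426
γ ⊗ ((¬¬β → ((γ ⊗ γ) ↔ ¬γ)) ⊗ ¬γ) = max(0, 0.025 + 0.426 − 1) = max(0, -0.549) = 0.000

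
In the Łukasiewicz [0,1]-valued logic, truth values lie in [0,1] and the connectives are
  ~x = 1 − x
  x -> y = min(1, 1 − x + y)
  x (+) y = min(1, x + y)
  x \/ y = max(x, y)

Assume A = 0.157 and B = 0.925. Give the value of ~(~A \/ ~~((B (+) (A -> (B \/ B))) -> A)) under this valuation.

0.157

~A = 1 − 0.157 = 0.843
B \/ B = max(0.925, 0.925) = 0.925
A -> (B \/ B) = min(1, 1 − 0.157 + 0.925) = min(1, 1.768) = 1.000
B (+) (A -> (B \/ B)) = min(1, 0.925 + 1.000) = min(1, 1.925) = 1.000
(B (+) (A -> (B \/ B))) -> A = min(1, 1 − 1.000 + 0.157) = min(1, 0.157) = 0.157
~((B (+) (A -> (B \/ B))) -> A) = 1 − 0.157 = 0.843
~~((B (+) (A -> (B \/ B))) -> A) = 1 − 0.843 = 0.157
~A \/ ~~((B (+) (A -> (B \/ B))) -> A) = max(0.843, 0.157) = 0.843
~(~A \/ ~~((B (+) (A -> (B \/ B))) -> A)) = 1 − 0.843 = 0.157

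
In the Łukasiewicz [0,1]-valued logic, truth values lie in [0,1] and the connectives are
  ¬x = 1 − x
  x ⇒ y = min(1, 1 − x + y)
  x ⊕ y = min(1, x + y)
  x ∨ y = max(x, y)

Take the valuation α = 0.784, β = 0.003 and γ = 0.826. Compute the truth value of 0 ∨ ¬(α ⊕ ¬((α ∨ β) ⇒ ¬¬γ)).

0.216

α ∨ β = max(0.784, 0.003) = 0.784
¬γ = 1 − 0.826 = 0.174
¬¬γ = 1 − 0.174 = 0.826
(α ∨ β) ⇒ ¬¬γ = min(1, 1 − 0.784 + 0.826) = min(1, 1.042) = 1.000
¬((α ∨ β) ⇒ ¬¬γ) = 1 − 1.000 = 0.000
α ⊕ ¬((α ∨ β) ⇒ ¬¬γ) = min(1, 0.784 + 0.000) = min(1, 0.784) = 0.784
¬(α ⊕ ¬((α ∨ β) ⇒ ¬¬γ)) = 1 − 0.784 = 0.216
0 ∨ ¬(α ⊕ ¬((α ∨ β) ⇒ ¬¬γ)) = max(0.000, 0.216) = 0.216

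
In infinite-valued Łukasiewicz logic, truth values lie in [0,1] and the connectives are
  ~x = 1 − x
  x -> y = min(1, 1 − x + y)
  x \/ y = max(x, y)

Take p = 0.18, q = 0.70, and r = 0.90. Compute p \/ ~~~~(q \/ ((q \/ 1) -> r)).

0.90

q \/ 1 = max(0.70, 1.00) = 1.00
(q \/ 1) -> r = min(1, 1 − 1.00 + 0.90) = min(1, 0.90) = 0.90
q \/ ((q \/ 1) -> r) = max(0.70, 0.90) = 0.90
~(q \/ ((q \/ 1) -> r)) = 1 − 0.90 = 0.10
~~(q \/ ((q \/ 1) -> r)) = 1 − 0.10 = 0.90
~~~(q \/ ((q \/ 1) -> r)) = 1 − 0.90 = 0.10
~~~~(q \/ ((q \/ 1) -> r)) = 1 − 0.10 = 0.90
p \/ ~~~~(q \/ ((q \/ 1) -> r)) = max(0.18, 0.90) = 0.90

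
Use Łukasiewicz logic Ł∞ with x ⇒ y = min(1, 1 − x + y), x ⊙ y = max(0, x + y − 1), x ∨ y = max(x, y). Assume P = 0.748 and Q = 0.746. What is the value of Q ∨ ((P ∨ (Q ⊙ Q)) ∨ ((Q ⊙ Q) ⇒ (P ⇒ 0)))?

0.760

Q ⊙ Q = max(0, 0.746 + 0.746 − 1) = max(0, 0.492) = 0.492
P ∨ (Q ⊙ Q) = max(0.748, 0.492) = 0.748
P ⇒ 0 = min(1, 1 − 0.748 + 0.000) = min(1, 0.252) = 0.252
(Q ⊙ Q) ⇒ (P ⇒ 0) = min(1, 1 − 0.492 + 0.252) = min(1, 0.760) = 0.760
(P ∨ (Q ⊙ Q)) ∨ ((Q ⊙ Q) ⇒ (P ⇒ 0)) = max(0.748, 0.760) = 0.760
Q ∨ ((P ∨ (Q ⊙ Q)) ∨ ((Q ⊙ Q) ⇒ (P ⇒ 0))) = max(0.746, 0.760) = 0.760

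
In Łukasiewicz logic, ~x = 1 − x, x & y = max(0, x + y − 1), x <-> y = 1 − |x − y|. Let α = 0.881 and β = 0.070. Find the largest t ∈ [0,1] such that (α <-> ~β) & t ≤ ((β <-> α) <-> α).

~β = 1 − 0.070 = 0.930
α <-> ~β = 1 − |0.881 − 0.930| = 1 − 0.049 = 0.951
So the left factor is α <-> ~β = 0.951.
β <-> α = 1 − |0.070 − 0.881| = 1 − 0.811 = 0.189
(β <-> α) <-> α = 1 − |0.189 − 0.881| = 1 − 0.692 = 0.308
So the right-hand bound is (β <-> α) <-> α = 0.308.
The residuum of the Łukasiewicz t-norm gives the supremum: min(1, 1 − 0.951 + 0.308).
1 − 0.951 + 0.308 = 0.357, so t = min(1, 0.357) = 0.357.
Check: 0.951 & 0.357 = max(0, 0.308) = 0.308 ≤ 0.308.

0.357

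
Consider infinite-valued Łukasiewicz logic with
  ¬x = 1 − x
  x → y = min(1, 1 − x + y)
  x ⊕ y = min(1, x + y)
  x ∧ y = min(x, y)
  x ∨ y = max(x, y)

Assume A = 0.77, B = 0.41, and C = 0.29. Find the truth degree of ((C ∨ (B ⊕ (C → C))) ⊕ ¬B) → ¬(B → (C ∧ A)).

0.12

C → C = min(1, 1 − 0.29 + 0.29) = min(1, 1.00) = 1.00
B ⊕ (C → C) = min(1, 0.41 + 1.00) = min(1, 1.41) = 1.00
C ∨ (B ⊕ (C → C)) = max(0.29, 1.00) = 1.00
¬B = 1 − 0.41 = 0.59
(C ∨ (B ⊕ (C → C))) ⊕ ¬B = min(1, 1.00 + 0.59) = min(1, 1.59) = 1.00
C ∧ A = min(0.29, 0.77) = 0.29
B → (C ∧ A) = min(1, 1 − 0.41 + 0.29) = min(1, 0.88) = 0.88
¬(B → (C ∧ A)) = 1 − 0.88 = 0.12
((C ∨ (B ⊕ (C → C))) ⊕ ¬B) → ¬(B → (C ∧ A)) = min(1, 1 − 1.00 + 0.12) = min(1, 0.12) = 0.12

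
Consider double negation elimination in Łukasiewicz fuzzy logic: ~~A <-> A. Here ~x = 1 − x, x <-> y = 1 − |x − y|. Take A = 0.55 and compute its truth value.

~A = 1 − 0.55 = 0.45
~~A = 1 − 0.45 = 0.55
~~A <-> A = 1 − |0.55 − 0.55| = 1 − 0.00 = 1.00
(As expected: always 1 in Ł∞ since negation is involutive.)

1.00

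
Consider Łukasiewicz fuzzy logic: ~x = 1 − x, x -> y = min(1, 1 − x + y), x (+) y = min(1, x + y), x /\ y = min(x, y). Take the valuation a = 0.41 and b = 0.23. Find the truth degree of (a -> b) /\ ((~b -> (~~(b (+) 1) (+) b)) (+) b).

a -> b = min(1, 1 − 0.41 + 0.23) = min(1, 0.82) = 0.82
~b = 1 − 0.23 = 0.77
b (+) 1 = min(1, 0.23 + 1.00) = min(1, 1.23) = 1.00
~(b (+) 1) = 1 − 1.00 = 0.00
~~(b (+) 1) = 1 − 0.00 = 1.00
~~(b (+) 1) (+) b = min(1, 1.00 + 0.23) = min(1, 1.23) = 1.00
~b -> (~~(b (+) 1) (+) b) = min(1, 1 − 0.77 + 1.00) = min(1, 1.23) = 1.00
(~b -> (~~(b (+) 1) (+) b)) (+) b = min(1, 1.00 + 0.23) = min(1, 1.23) = 1.00
(a -> b) /\ ((~b -> (~~(b (+) 1) (+) b)) (+) b) = min(0.82, 1.00) = 0.82

0.82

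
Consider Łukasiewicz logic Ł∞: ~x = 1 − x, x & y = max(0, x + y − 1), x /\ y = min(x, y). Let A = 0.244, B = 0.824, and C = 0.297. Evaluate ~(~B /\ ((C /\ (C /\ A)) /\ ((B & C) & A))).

~B = 1 − 0.824 = 0.176
C /\ A = min(0.297, 0.244) = 0.244
C /\ (C /\ A) = min(0.297, 0.244) = 0.244
B & C = max(0, 0.824 + 0.297 − 1) = max(0, 0.121) = 0.121
(B & C) & A = max(0, 0.121 + 0.244 − 1) = max(0, -0.635) = 0.000
(C /\ (C /\ A)) /\ ((B & C) & A) = min(0.244, 0.000) = 0.000
~B /\ ((C /\ (C /\ A)) /\ ((B & C) & A)) = min(0.176, 0.000) = 0.000
~(~B /\ ((C /\ (C /\ A)) /\ ((B & C) & A))) = 1 − 0.000 = 1.000

1.000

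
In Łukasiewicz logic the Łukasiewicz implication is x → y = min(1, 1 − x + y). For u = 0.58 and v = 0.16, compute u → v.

0.58

u → v = min(1, 1 − 0.58 + 0.16) = min(1, 0.58) = 0.58
For comparison, the Gödel implication (1 if x ≤ y else y) would give 0.16.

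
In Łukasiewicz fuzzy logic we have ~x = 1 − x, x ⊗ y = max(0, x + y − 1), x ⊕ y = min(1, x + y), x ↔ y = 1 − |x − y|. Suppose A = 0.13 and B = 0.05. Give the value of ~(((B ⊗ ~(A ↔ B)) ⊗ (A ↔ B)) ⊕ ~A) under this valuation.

0.13

A ↔ B = 1 − |0.13 − 0.05| = 1 − 0.08 = 0.92
~(A ↔ B) = 1 − 0.92 = 0.08
B ⊗ ~(A ↔ B) = max(0, 0.05 + 0.08 − 1) = max(0, -0.87) = 0.00
(B ⊗ ~(A ↔ B)) ⊗ (A ↔ B) = max(0, 0.00 + 0.92 − 1) = max(0, -0.08) = 0.00
~A = 1 − 0.13 = 0.87
((B ⊗ ~(A ↔ B)) ⊗ (A ↔ B)) ⊕ ~A = min(1, 0.00 + 0.87) = min(1, 0.87) = 0.87
~(((B ⊗ ~(A ↔ B)) ⊗ (A ↔ B)) ⊕ ~A) = 1 − 0.87 = 0.13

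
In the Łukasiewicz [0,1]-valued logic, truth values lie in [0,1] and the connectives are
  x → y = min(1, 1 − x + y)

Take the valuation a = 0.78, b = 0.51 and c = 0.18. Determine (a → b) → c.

0.45

a → b = min(1, 1 − 0.78 + 0.51) = min(1, 0.73) = 0.73
(a → b) → c = min(1, 1 − 0.73 + 0.18) = min(1, 0.45) = 0.45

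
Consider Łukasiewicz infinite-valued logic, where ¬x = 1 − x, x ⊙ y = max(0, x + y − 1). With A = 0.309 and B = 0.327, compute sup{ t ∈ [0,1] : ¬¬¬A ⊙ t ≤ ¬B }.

¬A = 1 − 0.309 = 0.691
¬¬A = 1 − 0.691 = 0.309
¬¬¬A = 1 − 0.309 = 0.691
So the left factor is ¬¬¬A = 0.691.
¬B = 1 − 0.327 = 0.673
So the right-hand bound is ¬B = 0.673.
The residuum of the Łukasiewicz t-norm gives the supremum: min(1, 1 − 0.691 + 0.673).
1 − 0.691 + 0.673 = 0.982, so t = min(1, 0.982) = 0.982.
Check: 0.691 ⊙ 0.982 = max(0, 0.673) = 0.673 ≤ 0.673.

0.982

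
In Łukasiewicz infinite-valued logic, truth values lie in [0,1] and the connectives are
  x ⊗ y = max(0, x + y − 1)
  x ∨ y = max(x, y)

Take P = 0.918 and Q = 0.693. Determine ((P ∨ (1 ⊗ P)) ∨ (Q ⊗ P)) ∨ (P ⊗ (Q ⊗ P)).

0.918

1 ⊗ P = max(0, 1.000 + 0.918 − 1) = max(0, 0.918) = 0.918
P ∨ (1 ⊗ P) = max(0.918, 0.918) = 0.918
Q ⊗ P = max(0, 0.693 + 0.918 − 1) = max(0, 0.611) = 0.611
(P ∨ (1 ⊗ P)) ∨ (Q ⊗ P) = max(0.918, 0.611) = 0.918
P ⊗ (Q ⊗ P) = max(0, 0.918 + 0.611 − 1) = max(0, 0.529) = 0.529
((P ∨ (1 ⊗ P)) ∨ (Q ⊗ P)) ∨ (P ⊗ (Q ⊗ P)) = max(0.918, 0.529) = 0.918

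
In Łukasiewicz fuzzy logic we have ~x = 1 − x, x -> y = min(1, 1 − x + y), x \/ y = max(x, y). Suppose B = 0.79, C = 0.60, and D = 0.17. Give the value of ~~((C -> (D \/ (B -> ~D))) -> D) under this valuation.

0.17

~D = 1 − 0.17 = 0.83
B -> ~D = min(1, 1 − 0.79 + 0.83) = min(1, 1.04) = 1.00
D \/ (B -> ~D) = max(0.17, 1.00) = 1.00
C -> (D \/ (B -> ~D)) = min(1, 1 − 0.60 + 1.00) = min(1, 1.40) = 1.00
(C -> (D \/ (B -> ~D))) -> D = min(1, 1 − 1.00 + 0.17) = min(1, 0.17) = 0.17
~((C -> (D \/ (B -> ~D))) -> D) = 1 − 0.17 = 0.83
~~((C -> (D \/ (B -> ~D))) -> D) = 1 − 0.83 = 0.17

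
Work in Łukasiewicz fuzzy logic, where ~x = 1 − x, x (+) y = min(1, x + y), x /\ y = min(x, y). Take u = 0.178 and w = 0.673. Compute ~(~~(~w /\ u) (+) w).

~w = 1 − 0.673 = 0.327
~w /\ u = min(0.327, 0.178) = 0.178
~(~w /\ u) = 1 − 0.178 = 0.822
~~(~w /\ u) = 1 − 0.822 = 0.178
~~(~w /\ u) (+) w = min(1, 0.178 + 0.673) = min(1, 0.851) = 0.851
~(~~(~w /\ u) (+) w) = 1 − 0.851 = 0.149

0.149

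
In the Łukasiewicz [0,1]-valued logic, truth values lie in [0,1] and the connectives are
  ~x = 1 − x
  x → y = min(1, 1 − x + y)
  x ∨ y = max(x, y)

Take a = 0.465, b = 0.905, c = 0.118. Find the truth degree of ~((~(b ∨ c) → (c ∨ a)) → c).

b ∨ c = max(0.905, 0.118) = 0.905
~(b ∨ c) = 1 − 0.905 = 0.095
c ∨ a = max(0.118, 0.465) = 0.465
~(b ∨ c) → (c ∨ a) = min(1, 1 − 0.095 + 0.465) = min(1, 1.370) = 1.000
(~(b ∨ c) → (c ∨ a)) → c = min(1, 1 − 1.000 + 0.118) = min(1, 0.118) = 0.118
~((~(b ∨ c) → (c ∨ a)) → c) = 1 − 0.118 = 0.882

0.882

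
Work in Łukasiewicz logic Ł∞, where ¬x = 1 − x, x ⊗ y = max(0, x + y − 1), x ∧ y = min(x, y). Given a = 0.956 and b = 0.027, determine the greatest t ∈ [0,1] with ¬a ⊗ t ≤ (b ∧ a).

0.983

¬a = 1 − 0.956 = 0.044
So the left factor is ¬a = 0.044.
b ∧ a = min(0.027, 0.956) = 0.027
So the right-hand bound is b ∧ a = 0.027.
The residuum of the Łukasiewicz t-norm gives the supremum: min(1, 1 − 0.044 + 0.027).
1 − 0.044 + 0.027 = 0.983, so t = min(1, 0.983) = 0.983.
Check: 0.044 ⊗ 0.983 = max(0, 0.027) = 0.027 ≤ 0.027.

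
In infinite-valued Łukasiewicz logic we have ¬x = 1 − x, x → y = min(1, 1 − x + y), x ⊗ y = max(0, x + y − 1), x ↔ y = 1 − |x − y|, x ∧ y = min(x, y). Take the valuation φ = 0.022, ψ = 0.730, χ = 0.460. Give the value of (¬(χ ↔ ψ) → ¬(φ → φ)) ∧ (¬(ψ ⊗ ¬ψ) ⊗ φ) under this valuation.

χ ↔ ψ = 1 − |0.460 − 0.730| = 1 − 0.270 = 0.730
¬(χ ↔ ψ) = 1 − 0.730 = 0.270
φ → φ = min(1, 1 − 0.022 + 0.022) = min(1, 1.000) = 1.000
¬(φ → φ) = 1 − 1.000 = 0.000
¬(χ ↔ ψ) → ¬(φ → φ) = min(1, 1 − 0.270 + 0.000) = min(1, 0.730) = 0.730
¬ψ = 1 − 0.730 = 0.270
ψ ⊗ ¬ψ = max(0, 0.730 + 0.270 − 1) = max(0, 0.000) = 0.000
¬(ψ ⊗ ¬ψ) = 1 − 0.000 = 1.000
¬(ψ ⊗ ¬ψ) ⊗ φ = max(0, 1.000 + 0.022 − 1) = max(0, 0.022) = 0.022
(¬(χ ↔ ψ) → ¬(φ → φ)) ∧ (¬(ψ ⊗ ¬ψ) ⊗ φ) = min(0.730, 0.022) = 0.022

0.022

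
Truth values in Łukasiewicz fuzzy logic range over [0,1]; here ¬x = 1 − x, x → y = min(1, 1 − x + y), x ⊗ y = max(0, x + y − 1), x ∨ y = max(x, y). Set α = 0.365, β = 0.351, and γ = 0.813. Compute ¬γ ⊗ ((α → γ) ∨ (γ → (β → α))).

0.187

¬γ = 1 − 0.813 = 0.187
α → γ = min(1, 1 − 0.365 + 0.813) = min(1, 1.448) = 1.000
β → α = min(1, 1 − 0.351 + 0.365) = min(1, 1.014) = 1.000
γ → (β → α) = min(1, 1 − 0.813 + 1.000) = min(1, 1.187) = 1.000
(α → γ) ∨ (γ → (β → α)) = max(1.000, 1.000) = 1.000
¬γ ⊗ ((α → γ) ∨ (γ → (β → α))) = max(0, 0.187 + 1.000 − 1) = max(0, 0.187) = 0.187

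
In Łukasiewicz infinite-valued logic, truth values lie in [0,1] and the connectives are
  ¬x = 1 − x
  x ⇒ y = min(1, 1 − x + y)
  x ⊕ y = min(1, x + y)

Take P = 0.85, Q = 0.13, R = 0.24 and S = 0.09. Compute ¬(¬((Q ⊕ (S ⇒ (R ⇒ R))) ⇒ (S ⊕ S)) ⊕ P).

R ⇒ R = min(1, 1 − 0.24 + 0.24) = min(1, 1.00) = 1.00
S ⇒ (R ⇒ R) = min(1, 1 − 0.09 + 1.00) = min(1, 1.91) = 1.00
Q ⊕ (S ⇒ (R ⇒ R)) = min(1, 0.13 + 1.00) = min(1, 1.13) = 1.00
S ⊕ S = min(1, 0.09 + 0.09) = min(1, 0.18) = 0.18
(Q ⊕ (S ⇒ (R ⇒ R))) ⇒ (S ⊕ S) = min(1, 1 − 1.00 + 0.18) = min(1, 0.18) = 0.18
¬((Q ⊕ (S ⇒ (R ⇒ R))) ⇒ (S ⊕ S)) = 1 − 0.18 = 0.82
¬((Q ⊕ (S ⇒ (R ⇒ R))) ⇒ (S ⊕ S)) ⊕ P = min(1, 0.82 + 0.85) = min(1, 1.67) = 1.00
¬(¬((Q ⊕ (S ⇒ (R ⇒ R))) ⇒ (S ⊕ S)) ⊕ P) = 1 − 1.00 = 0.00

0.00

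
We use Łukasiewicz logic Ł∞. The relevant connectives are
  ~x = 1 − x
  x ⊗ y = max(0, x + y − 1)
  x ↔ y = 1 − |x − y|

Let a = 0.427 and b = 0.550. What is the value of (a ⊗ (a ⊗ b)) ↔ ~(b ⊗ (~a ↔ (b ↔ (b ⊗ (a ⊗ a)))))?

a ⊗ b = max(0, 0.427 + 0.550 − 1) = max(0, -0.023) = 0.000
a ⊗ (a ⊗ b) = max(0, 0.427 + 0.000 − 1) = max(0, -0.573) = 0.000
~a = 1 − 0.427 = 0.573
a ⊗ a = max(0, 0.427 + 0.427 − 1) = max(0, -0.146) = 0.000
b ⊗ (a ⊗ a) = max(0, 0.550 + 0.000 − 1) = max(0, -0.450) = 0.000
b ↔ (b ⊗ (a ⊗ a)) = 1 − |0.550 − 0.000| = 1 − 0.550 = 0.450
~a ↔ (b ↔ (b ⊗ (a ⊗ a))) = 1 − |0.573 − 0.450| = 1 − 0.123 = 0.877
b ⊗ (~a ↔ (b ↔ (b ⊗ (a ⊗ a)))) = max(0, 0.550 + 0.877 − 1) = max(0, 0.427) = 0.427
~(b ⊗ (~a ↔ (b ↔ (b ⊗ (a ⊗ a))))) = 1 − 0.427 = 0.573
(a ⊗ (a ⊗ b)) ↔ ~(b ⊗ (~a ↔ (b ↔ (b ⊗ (a ⊗ a))))) = 1 − |0.000 − 0.573| = 1 − 0.573 = 0.427

0.427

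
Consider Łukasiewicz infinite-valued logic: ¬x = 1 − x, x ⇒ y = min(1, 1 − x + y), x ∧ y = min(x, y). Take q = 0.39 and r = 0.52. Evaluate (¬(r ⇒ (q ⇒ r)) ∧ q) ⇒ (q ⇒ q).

q ⇒ r = min(1, 1 − 0.39 + 0.52) = min(1, 1.13) = 1.00
r ⇒ (q ⇒ r) = min(1, 1 − 0.52 + 1.00) = min(1, 1.48) = 1.00
¬(r ⇒ (q ⇒ r)) = 1 − 1.00 = 0.00
¬(r ⇒ (q ⇒ r)) ∧ q = min(0.00, 0.39) = 0.00
q ⇒ q = min(1, 1 − 0.39 + 0.39) = min(1, 1.00) = 1.00
(¬(r ⇒ (q ⇒ r)) ∧ q) ⇒ (q ⇒ q) = min(1, 1 − 0.00 + 1.00) = min(1, 2.00) = 1.00

1.00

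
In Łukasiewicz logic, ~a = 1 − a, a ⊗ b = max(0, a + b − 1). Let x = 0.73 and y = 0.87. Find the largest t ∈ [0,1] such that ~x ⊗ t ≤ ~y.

~x = 1 − 0.73 = 0.27
So the left factor is ~x = 0.27.
~y = 1 − 0.87 = 0.13
So the right-hand bound is ~y = 0.13.
The residuum of the Łukasiewicz t-norm gives the supremum: min(1, 1 − 0.27 + 0.13).
1 − 0.27 + 0.13 = 0.86, so t = min(1, 0.86) = 0.86.
Check: 0.27 ⊗ 0.86 = max(0, 0.13) = 0.13 ≤ 0.13.

0.86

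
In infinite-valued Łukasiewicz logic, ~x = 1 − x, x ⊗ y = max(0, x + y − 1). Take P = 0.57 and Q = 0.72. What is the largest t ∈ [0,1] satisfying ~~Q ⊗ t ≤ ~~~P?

0.71

~Q = 1 − 0.72 = 0.28
~~Q = 1 − 0.28 = 0.72
So the left factor is ~~Q = 0.72.
~P = 1 − 0.57 = 0.43
~~P = 1 − 0.43 = 0.57
~~~P = 1 − 0.57 = 0.43
So the right-hand bound is ~~~P = 0.43.
The residuum of the Łukasiewicz t-norm gives the supremum: min(1, 1 − 0.72 + 0.43).
1 − 0.72 + 0.43 = 0.71, so t = min(1, 0.71) = 0.71.
Check: 0.72 ⊗ 0.71 = max(0, 0.43) = 0.43 ≤ 0.43.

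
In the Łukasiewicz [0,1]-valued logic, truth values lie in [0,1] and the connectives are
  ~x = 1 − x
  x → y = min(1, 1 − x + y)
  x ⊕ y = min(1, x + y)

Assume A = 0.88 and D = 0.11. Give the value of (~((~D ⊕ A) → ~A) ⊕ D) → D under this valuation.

0.12

~D = 1 − 0.11 = 0.89
~D ⊕ A = min(1, 0.89 + 0.88) = min(1, 1.77) = 1.00
~A = 1 − 0.88 = 0.12
(~D ⊕ A) → ~A = min(1, 1 − 1.00 + 0.12) = min(1, 0.12) = 0.12
~((~D ⊕ A) → ~A) = 1 − 0.12 = 0.88
~((~D ⊕ A) → ~A) ⊕ D = min(1, 0.88 + 0.11) = min(1, 0.99) = 0.99
(~((~D ⊕ A) → ~A) ⊕ D) → D = min(1, 1 − 0.99 + 0.11) = min(1, 0.12) = 0.12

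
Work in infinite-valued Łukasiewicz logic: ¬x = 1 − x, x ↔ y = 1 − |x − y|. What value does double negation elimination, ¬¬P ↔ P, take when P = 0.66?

1.00

¬P = 1 − 0.66 = 0.34
¬¬P = 1 − 0.34 = 0.66
¬¬P ↔ P = 1 − |0.66 − 0.66| = 1 − 0.00 = 1.00
(As expected: always 1 in Ł∞ since negation is involutive.)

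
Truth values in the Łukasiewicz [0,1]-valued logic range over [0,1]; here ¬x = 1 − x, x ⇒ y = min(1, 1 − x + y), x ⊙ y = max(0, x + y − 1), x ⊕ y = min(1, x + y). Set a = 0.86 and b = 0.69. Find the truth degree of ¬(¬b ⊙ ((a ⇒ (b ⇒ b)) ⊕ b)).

¬b = 1 − 0.69 = 0.31
b ⇒ b = min(1, 1 − 0.69 + 0.69) = min(1, 1.00) = 1.00
a ⇒ (b ⇒ b) = min(1, 1 − 0.86 + 1.00) = min(1, 1.14) = 1.00
(a ⇒ (b ⇒ b)) ⊕ b = min(1, 1.00 + 0.69) = min(1, 1.69) = 1.00
¬b ⊙ ((a ⇒ (b ⇒ b)) ⊕ b) = max(0, 0.31 + 1.00 − 1) = max(0, 0.31) = 0.31
¬(¬b ⊙ ((a ⇒ (b ⇒ b)) ⊕ b)) = 1 − 0.31 = 0.69

0.69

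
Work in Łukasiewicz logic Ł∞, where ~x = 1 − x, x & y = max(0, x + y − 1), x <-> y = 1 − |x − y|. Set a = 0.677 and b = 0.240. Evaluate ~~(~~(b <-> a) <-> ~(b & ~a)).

0.563

b <-> a = 1 − |0.240 − 0.677| = 1 − 0.437 = 0.563
~(b <-> a) = 1 − 0.563 = 0.437
~~(b <-> a) = 1 − 0.437 = 0.563
~a = 1 − 0.677 = 0.323
b & ~a = max(0, 0.240 + 0.323 − 1) = max(0, -0.437) = 0.000
~(b & ~a) = 1 − 0.000 = 1.000
~~(b <-> a) <-> ~(b & ~a) = 1 − |0.563 − 1.000| = 1 − 0.437 = 0.563
~(~~(b <-> a) <-> ~(b & ~a)) = 1 − 0.563 = 0.437
~~(~~(b <-> a) <-> ~(b & ~a)) = 1 − 0.437 = 0.563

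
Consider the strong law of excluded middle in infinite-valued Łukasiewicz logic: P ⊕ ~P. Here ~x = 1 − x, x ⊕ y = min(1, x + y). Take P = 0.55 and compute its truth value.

1.00

~P = 1 − 0.55 = 0.45
P ⊕ ~P = min(1, 0.55 + 0.45) = min(1, 1.00) = 1.00
(As expected: always 1 in Ł∞ since a ⊕ (1−a) = 1.)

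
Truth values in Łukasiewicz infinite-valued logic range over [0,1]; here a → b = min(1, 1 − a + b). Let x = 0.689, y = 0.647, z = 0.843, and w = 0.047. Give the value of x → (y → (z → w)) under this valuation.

0.868

z → w = min(1, 1 − 0.843 + 0.047) = min(1, 0.204) = 0.204
y → (z → w) = min(1, 1 − 0.647 + 0.204) = min(1, 0.557) = 0.557
x → (y → (z → w)) = min(1, 1 − 0.689 + 0.557) = min(1, 0.868) = 0.868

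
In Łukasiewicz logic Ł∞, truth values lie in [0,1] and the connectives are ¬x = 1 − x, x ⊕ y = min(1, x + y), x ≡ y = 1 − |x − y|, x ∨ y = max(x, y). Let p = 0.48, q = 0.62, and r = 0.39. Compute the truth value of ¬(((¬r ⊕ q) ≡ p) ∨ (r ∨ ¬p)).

0.48

¬r = 1 − 0.39 = 0.61
¬r ⊕ q = min(1, 0.61 + 0.62) = min(1, 1.23) = 1.00
(¬r ⊕ q) ≡ p = 1 − |1.00 − 0.48| = 1 − 0.52 = 0.48
¬p = 1 − 0.48 = 0.52
r ∨ ¬p = max(0.39, 0.52) = 0.52
((¬r ⊕ q) ≡ p) ∨ (r ∨ ¬p) = max(0.48, 0.52) = 0.52
¬(((¬r ⊕ q) ≡ p) ∨ (r ∨ ¬p)) = 1 − 0.52 = 0.48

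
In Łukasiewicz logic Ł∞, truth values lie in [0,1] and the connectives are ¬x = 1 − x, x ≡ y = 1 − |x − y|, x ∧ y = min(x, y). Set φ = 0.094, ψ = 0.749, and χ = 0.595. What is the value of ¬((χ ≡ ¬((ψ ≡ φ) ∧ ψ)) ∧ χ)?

0.405

ψ ≡ φ = 1 − |0.749 − 0.094| = 1 − 0.655 = 0.345
(ψ ≡ φ) ∧ ψ = min(0.345, 0.749) = 0.345
¬((ψ ≡ φ) ∧ ψ) = 1 − 0.345 = 0.655
χ ≡ ¬((ψ ≡ φ) ∧ ψ) = 1 − |0.595 − 0.655| = 1 − 0.060 = 0.940
(χ ≡ ¬((ψ ≡ φ) ∧ ψ)) ∧ χ = min(0.940, 0.595) = 0.595
¬((χ ≡ ¬((ψ ≡ φ) ∧ ψ)) ∧ χ) = 1 − 0.595 = 0.405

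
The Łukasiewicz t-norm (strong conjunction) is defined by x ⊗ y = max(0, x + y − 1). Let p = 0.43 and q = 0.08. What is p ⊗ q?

0.00

p ⊗ q = max(0, 0.43 + 0.08 − 1) = max(0, -0.49) = 0.00
For comparison, the Gödel (minimum) t-norm min(x, y) would give 0.08.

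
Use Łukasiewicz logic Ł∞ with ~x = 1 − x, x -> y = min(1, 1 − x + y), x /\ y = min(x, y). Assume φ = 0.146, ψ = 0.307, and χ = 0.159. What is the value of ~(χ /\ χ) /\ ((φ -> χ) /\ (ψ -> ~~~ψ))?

0.841

χ /\ χ = min(0.159, 0.159) = 0.159
~(χ /\ χ) = 1 − 0.159 = 0.841
φ -> χ = min(1, 1 − 0.146 + 0.159) = min(1, 1.013) = 1.000
~ψ = 1 − 0.307 = 0.693
~~ψ = 1 − 0.693 = 0.307
~~~ψ = 1 − 0.307 = 0.693
ψ -> ~~~ψ = min(1, 1 − 0.307 + 0.693) = min(1, 1.386) = 1.000
(φ -> χ) /\ (ψ -> ~~~ψ) = min(1.000, 1.000) = 1.000
~(χ /\ χ) /\ ((φ -> χ) /\ (ψ -> ~~~ψ)) = min(0.841, 1.000) = 0.841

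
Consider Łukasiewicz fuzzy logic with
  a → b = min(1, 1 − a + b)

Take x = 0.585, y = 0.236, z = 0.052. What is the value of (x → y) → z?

x → y = min(1, 1 − 0.585 + 0.236) = min(1, 0.651) = 0.651
(x → y) → z = min(1, 1 − 0.651 + 0.052) = min(1, 0.401) = 0.401

0.401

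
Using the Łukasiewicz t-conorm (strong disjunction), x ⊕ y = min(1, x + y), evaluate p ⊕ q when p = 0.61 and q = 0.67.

1.00

p ⊕ q = min(1, 0.61 + 0.67) = min(1, 1.28) = 1.00
For comparison, the Gödel t-conorm max(x, y) would give 0.67.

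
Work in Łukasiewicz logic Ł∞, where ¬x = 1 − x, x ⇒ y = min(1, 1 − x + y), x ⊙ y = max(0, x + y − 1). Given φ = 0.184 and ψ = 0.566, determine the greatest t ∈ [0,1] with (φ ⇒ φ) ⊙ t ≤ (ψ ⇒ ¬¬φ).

0.618

φ ⇒ φ = min(1, 1 − 0.184 + 0.184) = min(1, 1.000) = 1.000
So the left factor is φ ⇒ φ = 1.000.
¬φ = 1 − 0.184 = 0.816
¬¬φ = 1 − 0.816 = 0.184
ψ ⇒ ¬¬φ = min(1, 1 − 0.566 + 0.184) = min(1, 0.618) = 0.618
So the right-hand bound is ψ ⇒ ¬¬φ = 0.618.
The residuum of the Łukasiewicz t-norm gives the supremum: min(1, 1 − 1.000 + 0.618).
1 − 1.000 + 0.618 = 0.618, so t = min(1, 0.618) = 0.618.
Check: 1.000 ⊙ 0.618 = max(0, 0.618) = 0.618 ≤ 0.618.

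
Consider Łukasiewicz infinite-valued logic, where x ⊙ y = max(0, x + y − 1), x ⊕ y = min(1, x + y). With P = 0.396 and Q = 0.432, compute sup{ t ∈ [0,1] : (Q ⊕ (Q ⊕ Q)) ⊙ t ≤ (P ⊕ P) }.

Q ⊕ Q = min(1, 0.432 + 0.432) = min(1, 0.864) = 0.864
Q ⊕ (Q ⊕ Q) = min(1, 0.432 + 0.864) = min(1, 1.296) = 1.000
So the left factor is Q ⊕ (Q ⊕ Q) = 1.000.
P ⊕ P = min(1, 0.396 + 0.396) = min(1, 0.792) = 0.792
So the right-hand bound is P ⊕ P = 0.792.
The residuum of the Łukasiewicz t-norm gives the supremum: min(1, 1 − 1.000 + 0.792).
1 − 1.000 + 0.792 = 0.792, so t = min(1, 0.792) = 0.792.
Check: 1.000 ⊙ 0.792 = max(0, 0.792) = 0.792 ≤ 0.792.

0.792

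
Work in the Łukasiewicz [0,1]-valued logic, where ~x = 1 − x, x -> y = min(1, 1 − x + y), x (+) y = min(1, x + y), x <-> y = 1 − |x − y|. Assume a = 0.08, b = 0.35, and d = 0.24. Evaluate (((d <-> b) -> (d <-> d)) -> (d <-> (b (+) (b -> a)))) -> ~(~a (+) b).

0.76

d <-> b = 1 − |0.24 − 0.35| = 1 − 0.11 = 0.89
d <-> d = 1 − |0.24 − 0.24| = 1 − 0.00 = 1.00
(d <-> b) -> (d <-> d) = min(1, 1 − 0.89 + 1.00) = min(1, 1.11) = 1.00
b -> a = min(1, 1 − 0.35 + 0.08) = min(1, 0.73) = 0.73
b (+) (b -> a) = min(1, 0.35 + 0.73) = min(1, 1.08) = 1.00
d <-> (b (+) (b -> a)) = 1 − |0.24 − 1.00| = 1 − 0.76 = 0.24
((d <-> b) -> (d <-> d)) -> (d <-> (b (+) (b -> a))) = min(1, 1 − 1.00 + 0.24) = min(1, 0.24) = 0.24
~a = 1 − 0.08 = 0.92
~a (+) b = min(1, 0.92 + 0.35) = min(1, 1.27) = 1.00
~(~a (+) b) = 1 − 1.00 = 0.00
(((d <-> b) -> (d <-> d)) -> (d <-> (b (+) (b -> a)))) -> ~(~a (+) b) = min(1, 1 − 0.24 + 0.00) = min(1, 0.76) = 0.76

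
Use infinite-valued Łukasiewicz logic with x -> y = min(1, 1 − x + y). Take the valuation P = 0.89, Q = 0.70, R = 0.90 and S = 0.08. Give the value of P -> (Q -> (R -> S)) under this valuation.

R -> S = min(1, 1 − 0.90 + 0.08) = min(1, 0.18) = 0.18
Q -> (R -> S) = min(1, 1 − 0.70 + 0.18) = min(1, 0.48) = 0.48
P -> (Q -> (R -> S)) = min(1, 1 − 0.89 + 0.48) = min(1, 0.59) = 0.59

0.59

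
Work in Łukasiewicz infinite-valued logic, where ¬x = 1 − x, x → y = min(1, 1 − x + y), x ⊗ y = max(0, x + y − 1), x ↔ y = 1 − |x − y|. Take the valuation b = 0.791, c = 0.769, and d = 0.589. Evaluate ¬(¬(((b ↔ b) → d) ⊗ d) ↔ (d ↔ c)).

0.002

b ↔ b = 1 − |0.791 − 0.791| = 1 − 0.000 = 1.000
(b ↔ b) → d = min(1, 1 − 1.000 + 0.589) = min(1, 0.589) = 0.589
((b ↔ b) → d) ⊗ d = max(0, 0.589 + 0.589 − 1) = max(0, 0.178) = 0.178
¬(((b ↔ b) → d) ⊗ d) = 1 − 0.178 = 0.822
d ↔ c = 1 − |0.589 − 0.769| = 1 − 0.180 = 0.820
¬(((b ↔ b) → d) ⊗ d) ↔ (d ↔ c) = 1 − |0.822 − 0.820| = 1 − 0.002 = 0.998
¬(¬(((b ↔ b) → d) ⊗ d) ↔ (d ↔ c)) = 1 − 0.998 = 0.002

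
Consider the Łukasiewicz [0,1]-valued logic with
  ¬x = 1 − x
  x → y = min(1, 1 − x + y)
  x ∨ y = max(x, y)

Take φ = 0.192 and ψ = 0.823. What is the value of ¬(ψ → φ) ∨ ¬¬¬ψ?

ψ → φ = min(1, 1 − 0.823 + 0.192) = min(1, 0.369) = 0.369
¬(ψ → φ) = 1 − 0.369 = 0.631
¬ψ = 1 − 0.823 = 0.177
¬¬ψ = 1 − 0.177 = 0.823
¬¬¬ψ = 1 − 0.823 = 0.177
¬(ψ → φ) ∨ ¬¬¬ψ = max(0.631, 0.177) = 0.631

0.631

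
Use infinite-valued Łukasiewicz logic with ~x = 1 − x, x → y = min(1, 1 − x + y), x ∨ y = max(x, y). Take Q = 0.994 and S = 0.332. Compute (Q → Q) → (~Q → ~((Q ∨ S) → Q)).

0.994

Q → Q = min(1, 1 − 0.994 + 0.994) = min(1, 1.000) = 1.000
~Q = 1 − 0.994 = 0.006
Q ∨ S = max(0.994, 0.332) = 0.994
(Q ∨ S) → Q = min(1, 1 − 0.994 + 0.994) = min(1, 1.000) = 1.000
~((Q ∨ S) → Q) = 1 − 1.000 = 0.000
~Q → ~((Q ∨ S) → Q) = min(1, 1 − 0.006 + 0.000) = min(1, 0.994) = 0.994
(Q → Q) → (~Q → ~((Q ∨ S) → Q)) = min(1, 1 − 1.000 + 0.994) = min(1, 0.994) = 0.994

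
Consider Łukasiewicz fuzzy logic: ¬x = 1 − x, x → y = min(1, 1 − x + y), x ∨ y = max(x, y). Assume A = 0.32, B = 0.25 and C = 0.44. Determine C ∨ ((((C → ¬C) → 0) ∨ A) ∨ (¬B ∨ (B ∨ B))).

0.75

¬C = 1 − 0.44 = 0.56
C → ¬C = min(1, 1 − 0.44 + 0.56) = min(1, 1.12) = 1.00
(C → ¬C) → 0 = min(1, 1 − 1.00 + 0.00) = min(1, 0.00) = 0.00
((C → ¬C) → 0) ∨ A = max(0.00, 0.32) = 0.32
¬B = 1 − 0.25 = 0.75
B ∨ B = max(0.25, 0.25) = 0.25
¬B ∨ (B ∨ B) = max(0.75, 0.25) = 0.75
(((C → ¬C) → 0) ∨ A) ∨ (¬B ∨ (B ∨ B)) = max(0.32, 0.75) = 0.75
C ∨ ((((C → ¬C) → 0) ∨ A) ∨ (¬B ∨ (B ∨ B))) = max(0.44, 0.75) = 0.75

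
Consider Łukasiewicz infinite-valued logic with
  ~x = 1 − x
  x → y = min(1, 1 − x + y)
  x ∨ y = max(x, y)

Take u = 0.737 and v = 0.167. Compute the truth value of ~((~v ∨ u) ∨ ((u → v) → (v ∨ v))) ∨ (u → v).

0.430

~v = 1 − 0.167 = 0.833
~v ∨ u = max(0.833, 0.737) = 0.833
u → v = min(1, 1 − 0.737 + 0.167) = min(1, 0.430) = 0.430
v ∨ v = max(0.167, 0.167) = 0.167
(u → v) → (v ∨ v) = min(1, 1 − 0.430 + 0.167) = min(1, 0.737) = 0.737
(~v ∨ u) ∨ ((u → v) → (v ∨ v)) = max(0.833, 0.737) = 0.833
~((~v ∨ u) ∨ ((u → v) → (v ∨ v))) = 1 − 0.833 = 0.167
~((~v ∨ u) ∨ ((u → v) → (v ∨ v))) ∨ (u → v) = max(0.167, 0.430) = 0.430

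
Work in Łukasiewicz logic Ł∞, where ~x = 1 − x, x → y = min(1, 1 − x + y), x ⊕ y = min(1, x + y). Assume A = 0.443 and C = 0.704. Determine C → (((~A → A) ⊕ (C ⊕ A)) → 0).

0.296

~A = 1 − 0.443 = 0.557
~A → A = min(1, 1 − 0.557 + 0.443) = min(1, 0.886) = 0.886
C ⊕ A = min(1, 0.704 + 0.443) = min(1, 1.147) = 1.000
(~A → A) ⊕ (C ⊕ A) = min(1, 0.886 + 1.000) = min(1, 1.886) = 1.000
((~A → A) ⊕ (C ⊕ A)) → 0 = min(1, 1 − 1.000 + 0.000) = min(1, 0.000) = 0.000
C → (((~A → A) ⊕ (C ⊕ A)) → 0) = min(1, 1 − 0.704 + 0.000) = min(1, 0.296) = 0.296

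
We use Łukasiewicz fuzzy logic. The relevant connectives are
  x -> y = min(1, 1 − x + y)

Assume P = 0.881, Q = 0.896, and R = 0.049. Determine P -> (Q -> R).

0.272

Q -> R = min(1, 1 − 0.896 + 0.049) = min(1, 0.153) = 0.153
P -> (Q -> R) = min(1, 1 − 0.881 + 0.153) = min(1, 0.272) = 0.272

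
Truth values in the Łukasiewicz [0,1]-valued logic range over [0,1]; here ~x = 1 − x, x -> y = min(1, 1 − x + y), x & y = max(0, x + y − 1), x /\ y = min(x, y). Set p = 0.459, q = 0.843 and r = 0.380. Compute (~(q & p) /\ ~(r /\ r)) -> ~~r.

q & p = max(0, 0.843 + 0.459 − 1) = max(0, 0.302) = 0.302
~(q & p) = 1 − 0.302 = 0.698
r /\ r = min(0.380, 0.380) = 0.380
~(r /\ r) = 1 − 0.380 = 0.620
~(q & p) /\ ~(r /\ r) = min(0.698, 0.620) = 0.620
~r = 1 − 0.380 = 0.620
~~r = 1 − 0.620 = 0.380
(~(q & p) /\ ~(r /\ r)) -> ~~r = min(1, 1 − 0.620 + 0.380) = min(1, 0.760) = 0.760

0.760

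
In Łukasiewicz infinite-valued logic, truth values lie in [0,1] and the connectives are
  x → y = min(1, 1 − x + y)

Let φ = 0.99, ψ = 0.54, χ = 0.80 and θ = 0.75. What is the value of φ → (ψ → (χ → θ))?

χ → θ = min(1, 1 − 0.80 + 0.75) = min(1, 0.95) = 0.95
ψ → (χ → θ) = min(1, 1 − 0.54 + 0.95) = min(1, 1.41) = 1.00
φ → (ψ → (χ → θ)) = min(1, 1 − 0.99 + 1.00) = min(1, 1.01) = 1.00

1.00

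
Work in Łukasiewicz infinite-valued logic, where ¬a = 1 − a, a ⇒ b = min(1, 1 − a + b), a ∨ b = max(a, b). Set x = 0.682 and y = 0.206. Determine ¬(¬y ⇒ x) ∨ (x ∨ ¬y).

0.794

¬y = 1 − 0.206 = 0.794
¬y ⇒ x = min(1, 1 − 0.794 + 0.682) = min(1, 0.888) = 0.888
¬(¬y ⇒ x) = 1 − 0.888 = 0.112
x ∨ ¬y = max(0.682, 0.794) = 0.794
¬(¬y ⇒ x) ∨ (x ∨ ¬y) = max(0.112, 0.794) = 0.794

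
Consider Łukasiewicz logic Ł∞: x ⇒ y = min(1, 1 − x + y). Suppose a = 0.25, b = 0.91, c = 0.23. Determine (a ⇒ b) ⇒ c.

a ⇒ b = min(1, 1 − 0.25 + 0.91) = min(1, 1.66) = 1.00
(a ⇒ b) ⇒ c = min(1, 1 − 1.00 + 0.23) = min(1, 0.23) = 0.23

0.23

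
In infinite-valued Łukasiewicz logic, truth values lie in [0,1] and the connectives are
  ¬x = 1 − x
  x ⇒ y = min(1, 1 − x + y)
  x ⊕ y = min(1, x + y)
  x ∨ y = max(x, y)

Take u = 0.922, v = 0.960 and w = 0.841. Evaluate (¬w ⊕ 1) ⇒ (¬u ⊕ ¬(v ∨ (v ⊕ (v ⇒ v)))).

0.078

¬w = 1 − 0.841 = 0.159
¬w ⊕ 1 = min(1, 0.159 + 1.000) = min(1, 1.159) = 1.000
¬u = 1 − 0.922 = 0.078
v ⇒ v = min(1, 1 − 0.960 + 0.960) = min(1, 1.000) = 1.000
v ⊕ (v ⇒ v) = min(1, 0.960 + 1.000) = min(1, 1.960) = 1.000
v ∨ (v ⊕ (v ⇒ v)) = max(0.960, 1.000) = 1.000
¬(v ∨ (v ⊕ (v ⇒ v))) = 1 − 1.000 = 0.000
¬u ⊕ ¬(v ∨ (v ⊕ (v ⇒ v))) = min(1, 0.078 + 0.000) = min(1, 0.078) = 0.078
(¬w ⊕ 1) ⇒ (¬u ⊕ ¬(v ∨ (v ⊕ (v ⇒ v)))) = min(1, 1 − 1.000 + 0.078) = min(1, 0.078) = 0.078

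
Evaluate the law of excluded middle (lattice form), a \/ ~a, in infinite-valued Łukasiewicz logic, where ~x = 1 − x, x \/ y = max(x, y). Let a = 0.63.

0.63

~a = 1 − 0.63 = 0.37
a \/ ~a = max(0.63, 0.37) = 0.63
(The value 0.63 < 1 shows this instance is not satisfied; not a Ł∞-tautology — its value is max(a, 1−a).)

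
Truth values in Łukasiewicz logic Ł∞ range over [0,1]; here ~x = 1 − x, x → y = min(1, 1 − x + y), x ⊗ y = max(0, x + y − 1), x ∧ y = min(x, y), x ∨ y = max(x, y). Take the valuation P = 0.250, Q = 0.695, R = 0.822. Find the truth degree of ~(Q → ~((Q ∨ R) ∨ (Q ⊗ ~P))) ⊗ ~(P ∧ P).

0.267

Q ∨ R = max(0.695, 0.822) = 0.822
~P = 1 − 0.250 = 0.750
Q ⊗ ~P = max(0, 0.695 + 0.750 − 1) = max(0, 0.445) = 0.445
(Q ∨ R) ∨ (Q ⊗ ~P) = max(0.822, 0.445) = 0.822
~((Q ∨ R) ∨ (Q ⊗ ~P)) = 1 − 0.822 = 0.178
Q → ~((Q ∨ R) ∨ (Q ⊗ ~P)) = min(1, 1 − 0.695 + 0.178) = min(1, 0.483) = 0.483
~(Q → ~((Q ∨ R) ∨ (Q ⊗ ~P))) = 1 − 0.483 = 0.517
P ∧ P = min(0.250, 0.250) = 0.250
~(P ∧ P) = 1 − 0.250 = 0.750
~(Q → ~((Q ∨ R) ∨ (Q ⊗ ~P))) ⊗ ~(P ∧ P) = max(0, 0.517 + 0.750 − 1) = max(0, 0.267) = 0.267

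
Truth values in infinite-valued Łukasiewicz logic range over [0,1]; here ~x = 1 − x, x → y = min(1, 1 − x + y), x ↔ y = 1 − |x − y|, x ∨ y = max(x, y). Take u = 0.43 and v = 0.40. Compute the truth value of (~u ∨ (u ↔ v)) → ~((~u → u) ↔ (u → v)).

~u = 1 − 0.43 = 0.57
u ↔ v = 1 − |0.43 − 0.40| = 1 − 0.03 = 0.97
~u ∨ (u ↔ v) = max(0.57, 0.97) = 0.97
~u → u = min(1, 1 − 0.57 + 0.43) = min(1, 0.86) = 0.86
u → v = min(1, 1 − 0.43 + 0.40) = min(1, 0.97) = 0.97
(~u → u) ↔ (u → v) = 1 − |0.86 − 0.97| = 1 − 0.11 = 0.89
~((~u → u) ↔ (u → v)) = 1 − 0.89 = 0.11
(~u ∨ (u ↔ v)) → ~((~u → u) ↔ (u → v)) = min(1, 1 − 0.97 + 0.11) = min(1, 0.14) = 0.14

0.14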